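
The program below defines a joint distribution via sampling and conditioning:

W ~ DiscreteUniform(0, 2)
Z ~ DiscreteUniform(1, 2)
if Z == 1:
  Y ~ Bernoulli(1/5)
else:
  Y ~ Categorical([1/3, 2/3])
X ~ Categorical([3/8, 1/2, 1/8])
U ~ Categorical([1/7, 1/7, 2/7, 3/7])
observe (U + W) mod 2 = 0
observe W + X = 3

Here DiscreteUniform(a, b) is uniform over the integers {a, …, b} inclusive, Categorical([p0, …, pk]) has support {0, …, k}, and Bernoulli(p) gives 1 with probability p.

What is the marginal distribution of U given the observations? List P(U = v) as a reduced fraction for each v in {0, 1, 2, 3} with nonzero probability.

P(U=0) = 1/4, P(U=1) = 1/16, P(U=2) = 1/2, P(U=3) = 3/16

Enumerate traces; 16 have nonzero weight after conditioning:
  (W=1, Z=1, Y=0, X=2, U=1) weight 1/420
  (W=1, Z=1, Y=0, X=2, U=3) weight 1/140
  (W=1, Z=1, Y=1, X=2, U=1) weight 1/1680
  (W=1, Z=1, Y=1, X=2, U=3) weight 1/560
  (W=1, Z=2, Y=0, X=2, U=1) weight 1/1008
  (W=1, Z=2, Y=0, X=2, U=3) weight 1/336
  (W=1, Z=2, Y=1, X=2, U=1) weight 1/504
  (W=1, Z=2, Y=1, X=2, U=3) weight 1/168
  (W=2, Z=1, Y=0, X=1, U=0) weight 1/105
  (W=2, Z=1, Y=0, X=1, U=2) weight 2/105
  … 6 more
Group by U:
  weight(U=0) = 1/42
  weight(U=1) = 1/168
  weight(U=2) = 1/21
  weight(U=3) = 1/56
Total weight = 1/42 + 1/168 + 1/21 + 1/56 = 2/21
P(U=0 | obs) = 1/42 / 2/21 = 1/4
P(U=1 | obs) = 1/168 / 2/21 = 1/16
P(U=2 | obs) = 1/21 / 2/21 = 1/2
P(U=3 | obs) = 1/56 / 2/21 = 3/16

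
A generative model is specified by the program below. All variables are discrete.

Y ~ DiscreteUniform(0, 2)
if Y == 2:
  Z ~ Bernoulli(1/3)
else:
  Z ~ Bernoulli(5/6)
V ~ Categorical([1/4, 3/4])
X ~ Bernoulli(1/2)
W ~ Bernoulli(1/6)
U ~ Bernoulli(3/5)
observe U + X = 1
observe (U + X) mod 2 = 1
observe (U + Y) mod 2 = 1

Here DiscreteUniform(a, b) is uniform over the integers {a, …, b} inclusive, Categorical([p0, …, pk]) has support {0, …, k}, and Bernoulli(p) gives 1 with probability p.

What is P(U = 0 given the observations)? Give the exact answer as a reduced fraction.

Enumerate traces; 24 have nonzero weight after conditioning:
  (Y=0, Z=0, V=0, X=0, W=0, U=1) weight 1/288
  (Y=0, Z=0, V=0, X=0, W=1, U=1) weight 1/1440
  (Y=0, Z=0, V=1, X=0, W=0, U=1) weight 1/96
  (Y=0, Z=0, V=1, X=0, W=1, U=1) weight 1/480
  (Y=0, Z=1, V=0, X=0, W=0, U=1) weight 5/288
  (Y=0, Z=1, V=0, X=0, W=1, U=1) weight 1/288
  (Y=0, Z=1, V=1, X=0, W=0, U=1) weight 5/96
  (Y=0, Z=1, V=1, X=0, W=1, U=1) weight 1/96
  (Y=1, Z=0, V=0, X=1, W=0, U=0) weight 1/432
  … 15 more
Group by U:
  weight(U=0) = 1/15
  weight(U=1) = 1/5
Total weight = 1/15 + 1/5 = 4/15
P(U=0 | obs) = 1/15 / 4/15 = 1/4
P(U=1 | obs) = 1/5 / 4/15 = 3/4

P(U = 0 | obs) = 1/4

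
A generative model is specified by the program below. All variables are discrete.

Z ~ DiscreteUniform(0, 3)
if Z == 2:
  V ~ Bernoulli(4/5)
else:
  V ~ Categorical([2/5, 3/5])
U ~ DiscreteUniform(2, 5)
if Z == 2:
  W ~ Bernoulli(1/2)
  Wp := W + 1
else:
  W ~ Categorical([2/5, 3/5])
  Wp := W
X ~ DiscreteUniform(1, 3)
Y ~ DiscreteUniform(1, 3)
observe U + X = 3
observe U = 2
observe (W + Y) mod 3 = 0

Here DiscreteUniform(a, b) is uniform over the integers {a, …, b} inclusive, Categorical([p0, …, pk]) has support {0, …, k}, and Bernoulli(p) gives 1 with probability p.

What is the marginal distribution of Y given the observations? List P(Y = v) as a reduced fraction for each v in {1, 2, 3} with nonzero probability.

P(Y=2) = 23/40, P(Y=3) = 17/40

Enumerate traces; 16 have nonzero weight after conditioning:
  (Z=0, V=0, U=2, W=0, X=1, Y=3) weight 1/900
  (Z=0, V=0, U=2, W=1, X=1, Y=2) weight 1/600
  (Z=0, V=1, U=2, W=0, X=1, Y=3) weight 1/600
  (Z=0, V=1, U=2, W=1, X=1, Y=2) weight 1/400
  (Z=1, V=0, U=2, W=0, X=1, Y=3) weight 1/900
  (Z=1, V=0, U=2, W=1, X=1, Y=2) weight 1/600
  (Z=1, V=1, U=2, W=0, X=1, Y=3) weight 1/600
  (Z=1, V=1, U=2, W=1, X=1, Y=2) weight 1/400
  … 8 more
Group by Y:
  weight(Y=2) = 23/1440
  weight(Y=3) = 17/1440
Total weight = 23/1440 + 17/1440 = 1/36
P(Y=2 | obs) = 23/1440 / 1/36 = 23/40
P(Y=3 | obs) = 17/1440 / 1/36 = 17/40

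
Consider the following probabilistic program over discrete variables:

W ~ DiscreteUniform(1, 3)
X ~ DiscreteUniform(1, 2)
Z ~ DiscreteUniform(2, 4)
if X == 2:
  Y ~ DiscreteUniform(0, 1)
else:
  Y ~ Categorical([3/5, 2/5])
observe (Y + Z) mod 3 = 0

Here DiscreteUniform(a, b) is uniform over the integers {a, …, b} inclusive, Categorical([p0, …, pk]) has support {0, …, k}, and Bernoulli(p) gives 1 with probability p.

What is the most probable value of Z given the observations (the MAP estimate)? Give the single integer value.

argmax_v P(Z = v | obs) = 3

Enumerate traces; 12 have nonzero weight after conditioning:
  (W=1, X=1, Z=2, Y=1) weight 1/45
  (W=1, X=1, Z=3, Y=0) weight 1/30
  (W=1, X=2, Z=2, Y=1) weight 1/36
  (W=1, X=2, Z=3, Y=0) weight 1/36
  (W=2, X=1, Z=2, Y=1) weight 1/45
  (W=2, X=1, Z=3, Y=0) weight 1/30
  (W=2, X=2, Z=2, Y=1) weight 1/36
  (W=2, X=2, Z=3, Y=0) weight 1/36
  … 4 more
Group by Z:
  weight(Z=2) = 3/20
  weight(Z=3) = 11/60
Total weight = 3/20 + 11/60 = 1/3
P(Z=2 | obs) = 3/20 / 1/3 = 9/20
P(Z=3 | obs) = 11/60 / 1/3 = 11/20
argmax = 3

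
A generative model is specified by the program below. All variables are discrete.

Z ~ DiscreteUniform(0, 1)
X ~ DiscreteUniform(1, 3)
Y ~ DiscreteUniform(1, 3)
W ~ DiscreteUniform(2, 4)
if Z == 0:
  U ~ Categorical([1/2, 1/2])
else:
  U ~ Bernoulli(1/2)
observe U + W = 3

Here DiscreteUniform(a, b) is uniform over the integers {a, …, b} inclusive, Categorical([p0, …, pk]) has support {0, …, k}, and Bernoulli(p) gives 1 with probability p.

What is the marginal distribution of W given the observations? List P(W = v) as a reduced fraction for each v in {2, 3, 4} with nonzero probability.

P(W=2) = 1/2, P(W=3) = 1/2

Enumerate traces; 36 have nonzero weight after conditioning:
  (Z=0, X=1, Y=1, W=2, U=1) weight 1/108
  (Z=0, X=1, Y=1, W=3, U=0) weight 1/108
  (Z=0, X=1, Y=2, W=2, U=1) weight 1/108
  (Z=0, X=1, Y=2, W=3, U=0) weight 1/108
  (Z=0, X=1, Y=3, W=2, U=1) weight 1/108
  (Z=0, X=1, Y=3, W=3, U=0) weight 1/108
  (Z=0, X=2, Y=1, W=2, U=1) weight 1/108
  (Z=0, X=2, Y=1, W=3, U=0) weight 1/108
  … 28 more
Group by W:
  weight(W=2) = 1/6
  weight(W=3) = 1/6
Total weight = 1/6 + 1/6 = 1/3
P(W=2 | obs) = 1/6 / 1/3 = 1/2
P(W=3 | obs) = 1/6 / 1/3 = 1/2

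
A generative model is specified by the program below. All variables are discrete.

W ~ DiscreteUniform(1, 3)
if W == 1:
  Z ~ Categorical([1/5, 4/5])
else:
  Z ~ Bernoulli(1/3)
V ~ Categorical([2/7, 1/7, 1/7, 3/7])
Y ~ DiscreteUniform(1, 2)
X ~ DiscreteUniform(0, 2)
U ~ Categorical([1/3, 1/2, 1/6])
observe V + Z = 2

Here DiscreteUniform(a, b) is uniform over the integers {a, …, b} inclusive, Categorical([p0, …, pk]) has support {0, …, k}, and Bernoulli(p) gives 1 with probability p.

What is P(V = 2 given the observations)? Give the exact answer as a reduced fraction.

Enumerate traces; 108 have nonzero weight after conditioning:
  (W=1, Z=0, V=2, Y=1, X=0, U=0) weight 1/1890
  (W=1, Z=0, V=2, Y=1, X=0, U=1) weight 1/1260
  (W=1, Z=0, V=2, Y=1, X=0, U=2) weight 1/3780
  (W=1, Z=0, V=2, Y=1, X=1, U=0) weight 1/1890
  (W=1, Z=0, V=2, Y=1, X=1, U=1) weight 1/1260
  (W=1, Z=0, V=2, Y=1, X=1, U=2) weight 1/3780
  (W=1, Z=0, V=2, Y=1, X=2, U=0) weight 1/1890
  (W=1, Z=0, V=2, Y=1, X=2, U=1) weight 1/1260
  (W=1, Z=1, V=1, Y=1, X=0, U=0) weight 2/945
  … 99 more
Group by V:
  weight(V=1) = 22/315
  weight(V=2) = 23/315
Total weight = 22/315 + 23/315 = 1/7
P(V=1 | obs) = 22/315 / 1/7 = 22/45
P(V=2 | obs) = 23/315 / 1/7 = 23/45

P(V = 2 | obs) = 23/45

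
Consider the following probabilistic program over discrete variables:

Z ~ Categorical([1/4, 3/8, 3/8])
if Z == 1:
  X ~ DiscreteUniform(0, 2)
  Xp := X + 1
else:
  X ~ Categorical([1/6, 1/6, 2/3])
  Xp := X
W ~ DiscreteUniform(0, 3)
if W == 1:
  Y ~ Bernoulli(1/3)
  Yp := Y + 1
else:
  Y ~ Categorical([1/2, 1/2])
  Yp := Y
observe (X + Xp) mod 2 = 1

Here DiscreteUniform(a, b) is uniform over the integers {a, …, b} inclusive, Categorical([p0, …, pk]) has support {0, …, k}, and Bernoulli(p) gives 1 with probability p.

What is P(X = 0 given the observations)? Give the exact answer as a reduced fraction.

Enumerate traces; 24 have nonzero weight after conditioning:
  (Z=1, X=0, W=0, Y=0) weight 1/64
  (Z=1, X=0, W=0, Y=1) weight 1/64
  (Z=1, X=0, W=1, Y=0) weight 1/48
  (Z=1, X=0, W=1, Y=1) weight 1/96
  (Z=1, X=0, W=2, Y=0) weight 1/64
  (Z=1, X=0, W=2, Y=1) weight 1/64
  (Z=1, X=0, W=3, Y=0) weight 1/64
  (Z=1, X=0, W=3, Y=1) weight 1/64
  (Z=1, X=1, W=0, Y=0) weight 1/64
  (Z=1, X=2, W=0, Y=0) weight 1/64
  … 14 more
Group by X:
  weight(X=0) = 1/8
  weight(X=1) = 1/8
  weight(X=2) = 1/8
Total weight = 1/8 + 1/8 + 1/8 = 3/8
P(X=0 | obs) = 1/8 / 3/8 = 1/3
P(X=1 | obs) = 1/8 / 3/8 = 1/3
P(X=2 | obs) = 1/8 / 3/8 = 1/3

P(X = 0 | obs) = 1/3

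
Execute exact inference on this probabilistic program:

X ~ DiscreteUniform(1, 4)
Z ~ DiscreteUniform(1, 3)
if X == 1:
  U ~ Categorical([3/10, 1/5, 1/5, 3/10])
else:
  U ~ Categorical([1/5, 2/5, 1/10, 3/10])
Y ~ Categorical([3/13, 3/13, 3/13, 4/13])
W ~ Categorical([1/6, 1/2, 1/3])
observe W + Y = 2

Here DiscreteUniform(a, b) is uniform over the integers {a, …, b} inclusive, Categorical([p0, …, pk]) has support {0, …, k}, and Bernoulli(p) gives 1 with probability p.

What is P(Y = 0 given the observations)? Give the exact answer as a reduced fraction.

Enumerate traces; 144 have nonzero weight after conditioning:
  (X=1, Z=1, U=0, Y=0, W=2) weight 1/520
  (X=1, Z=1, U=0, Y=1, W=1) weight 3/1040
  (X=1, Z=1, U=0, Y=2, W=0) weight 1/1040
  (X=1, Z=1, U=1, Y=0, W=2) weight 1/780
  (X=1, Z=1, U=1, Y=1, W=1) weight 1/520
  (X=1, Z=1, U=1, Y=2, W=0) weight 1/1560
  (X=1, Z=1, U=2, Y=0, W=2) weight 1/780
  (X=1, Z=1, U=2, Y=1, W=1) weight 1/520
  … 136 more
Group by Y:
  weight(Y=0) = 1/13
  weight(Y=1) = 3/26
  weight(Y=2) = 1/26
Total weight = 1/13 + 3/26 + 1/26 = 3/13
P(Y=0 | obs) = 1/13 / 3/13 = 1/3
P(Y=1 | obs) = 3/26 / 3/13 = 1/2
P(Y=2 | obs) = 1/26 / 3/13 = 1/6

P(Y = 0 | obs) = 1/3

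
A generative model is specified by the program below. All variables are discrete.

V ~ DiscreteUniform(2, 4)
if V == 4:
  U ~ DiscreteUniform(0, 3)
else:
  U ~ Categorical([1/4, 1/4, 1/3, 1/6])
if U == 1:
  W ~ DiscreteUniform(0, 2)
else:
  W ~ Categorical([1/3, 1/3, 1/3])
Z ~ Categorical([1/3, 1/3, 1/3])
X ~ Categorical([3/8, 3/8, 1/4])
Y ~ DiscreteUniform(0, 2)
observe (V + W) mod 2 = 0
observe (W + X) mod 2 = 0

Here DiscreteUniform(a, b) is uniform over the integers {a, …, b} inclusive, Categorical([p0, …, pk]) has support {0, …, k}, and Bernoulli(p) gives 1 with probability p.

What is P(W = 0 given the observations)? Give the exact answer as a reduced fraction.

Enumerate traces; 324 have nonzero weight after conditioning:
  (V=2, U=0, W=0, Z=0, X=0, Y=0) weight 1/864
  (V=2, U=0, W=0, Z=0, X=0, Y=1) weight 1/864
  (V=2, U=0, W=0, Z=0, X=0, Y=2) weight 1/864
  (V=2, U=0, W=0, Z=0, X=2, Y=0) weight 1/1296
  (V=2, U=0, W=0, Z=0, X=2, Y=1) weight 1/1296
  (V=2, U=0, W=0, Z=0, X=2, Y=2) weight 1/1296
  (V=2, U=0, W=0, Z=1, X=0, Y=0) weight 1/864
  (V=2, U=0, W=0, Z=1, X=0, Y=1) weight 1/864
  (V=2, U=0, W=2, Z=0, X=0, Y=0) weight 1/864
  (V=3, U=0, W=1, Z=0, X=1, Y=0) weight 1/864
  … 314 more
Group by W:
  weight(W=0) = 5/36
  weight(W=1) = 1/24
  weight(W=2) = 5/36
Total weight = 5/36 + 1/24 + 5/36 = 23/72
P(W=0 | obs) = 5/36 / 23/72 = 10/23
P(W=1 | obs) = 1/24 / 23/72 = 3/23
P(W=2 | obs) = 5/36 / 23/72 = 10/23

P(W = 0 | obs) = 10/23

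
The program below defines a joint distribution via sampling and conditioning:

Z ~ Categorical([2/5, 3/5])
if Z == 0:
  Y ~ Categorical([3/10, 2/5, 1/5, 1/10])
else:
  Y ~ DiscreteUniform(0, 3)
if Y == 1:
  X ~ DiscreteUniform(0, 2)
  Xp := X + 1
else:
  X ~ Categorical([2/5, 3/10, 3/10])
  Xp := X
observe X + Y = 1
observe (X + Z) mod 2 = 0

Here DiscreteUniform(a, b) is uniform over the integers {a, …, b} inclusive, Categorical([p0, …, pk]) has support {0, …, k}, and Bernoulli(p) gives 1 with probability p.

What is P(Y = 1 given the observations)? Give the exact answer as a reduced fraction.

P(Y = 1 | obs) = 32/59

Enumerate traces; 2 have nonzero weight after conditioning:
  (Z=0, Y=1, X=0) weight 4/75
  (Z=1, Y=0, X=1) weight 9/200
Group by Y:
  weight(Y=0) = 9/200
  weight(Y=1) = 4/75
Total weight = 9/200 + 4/75 = 59/600
P(Y=0 | obs) = 9/200 / 59/600 = 27/59
P(Y=1 | obs) = 4/75 / 59/600 = 32/59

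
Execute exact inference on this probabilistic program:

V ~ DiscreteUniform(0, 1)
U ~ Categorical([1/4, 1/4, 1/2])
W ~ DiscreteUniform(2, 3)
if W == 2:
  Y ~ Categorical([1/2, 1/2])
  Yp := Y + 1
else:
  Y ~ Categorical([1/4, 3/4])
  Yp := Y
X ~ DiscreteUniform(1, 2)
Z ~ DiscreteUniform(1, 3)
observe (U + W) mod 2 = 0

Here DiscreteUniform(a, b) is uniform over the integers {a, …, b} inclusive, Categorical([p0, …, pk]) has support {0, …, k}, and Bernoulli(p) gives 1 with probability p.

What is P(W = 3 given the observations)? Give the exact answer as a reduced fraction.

Enumerate traces; 72 have nonzero weight after conditioning:
  (V=0, U=0, W=2, Y=0, X=1, Z=1) weight 1/192
  (V=0, U=0, W=2, Y=0, X=1, Z=2) weight 1/192
  (V=0, U=0, W=2, Y=0, X=1, Z=3) weight 1/192
  (V=0, U=0, W=2, Y=0, X=2, Z=1) weight 1/192
  (V=0, U=0, W=2, Y=0, X=2, Z=2) weight 1/192
  (V=0, U=0, W=2, Y=0, X=2, Z=3) weight 1/192
  (V=0, U=0, W=2, Y=1, X=1, Z=1) weight 1/192
  (V=0, U=0, W=2, Y=1, X=1, Z=2) weight 1/192
  (V=0, U=1, W=3, Y=0, X=1, Z=1) weight 1/384
  … 63 more
Group by W:
  weight(W=2) = 3/8
  weight(W=3) = 1/8
Total weight = 3/8 + 1/8 = 1/2
P(W=2 | obs) = 3/8 / 1/2 = 3/4
P(W=3 | obs) = 1/8 / 1/2 = 1/4

P(W = 3 | obs) = 1/4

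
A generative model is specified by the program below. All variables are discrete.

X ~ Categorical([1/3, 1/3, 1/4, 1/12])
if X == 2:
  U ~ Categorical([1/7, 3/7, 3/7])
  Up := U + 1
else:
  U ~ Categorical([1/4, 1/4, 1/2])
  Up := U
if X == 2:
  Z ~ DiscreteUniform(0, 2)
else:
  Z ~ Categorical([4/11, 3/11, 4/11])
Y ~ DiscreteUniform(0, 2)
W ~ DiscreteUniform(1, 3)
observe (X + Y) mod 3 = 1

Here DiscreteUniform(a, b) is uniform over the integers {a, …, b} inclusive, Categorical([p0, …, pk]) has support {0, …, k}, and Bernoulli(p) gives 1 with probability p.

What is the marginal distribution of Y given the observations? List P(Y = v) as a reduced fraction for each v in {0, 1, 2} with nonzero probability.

Enumerate traces; 108 have nonzero weight after conditioning:
  (X=0, U=0, Z=0, Y=1, W=1) weight 1/297
  (X=0, U=0, Z=0, Y=1, W=2) weight 1/297
  (X=0, U=0, Z=0, Y=1, W=3) weight 1/297
  (X=0, U=0, Z=1, Y=1, W=1) weight 1/396
  (X=0, U=0, Z=1, Y=1, W=2) weight 1/396
  (X=0, U=0, Z=1, Y=1, W=3) weight 1/396
  (X=0, U=0, Z=2, Y=1, W=1) weight 1/297
  (X=0, U=0, Z=2, Y=1, W=2) weight 1/297
  (X=1, U=0, Z=0, Y=0, W=1) weight 1/297
  (X=2, U=0, Z=0, Y=2, W=1) weight 1/756
  … 98 more
Group by Y:
  weight(Y=0) = 1/9
  weight(Y=1) = 5/36
  weight(Y=2) = 1/12
Total weight = 1/9 + 5/36 + 1/12 = 1/3
P(Y=0 | obs) = 1/9 / 1/3 = 1/3
P(Y=1 | obs) = 5/36 / 1/3 = 5/12
P(Y=2 | obs) = 1/12 / 1/3 = 1/4

P(Y=0) = 1/3, P(Y=1) = 5/12, P(Y=2) = 1/4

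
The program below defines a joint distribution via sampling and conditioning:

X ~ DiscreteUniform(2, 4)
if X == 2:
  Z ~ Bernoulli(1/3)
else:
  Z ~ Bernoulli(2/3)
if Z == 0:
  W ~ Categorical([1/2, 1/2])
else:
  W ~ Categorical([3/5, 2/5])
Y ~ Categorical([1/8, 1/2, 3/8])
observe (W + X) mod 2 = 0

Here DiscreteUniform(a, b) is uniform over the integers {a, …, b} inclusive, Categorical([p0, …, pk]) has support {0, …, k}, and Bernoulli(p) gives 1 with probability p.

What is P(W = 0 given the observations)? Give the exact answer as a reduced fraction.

P(W = 0 | obs) = 33/46

Enumerate traces; 18 have nonzero weight after conditioning:
  (X=2, Z=0, W=0, Y=0) weight 1/72
  (X=2, Z=0, W=0, Y=1) weight 1/18
  (X=2, Z=0, W=0, Y=2) weight 1/24
  (X=2, Z=1, W=0, Y=0) weight 1/120
  (X=2, Z=1, W=0, Y=1) weight 1/30
  (X=2, Z=1, W=0, Y=2) weight 1/40
  (X=3, Z=0, W=1, Y=0) weight 1/144
  (X=3, Z=0, W=1, Y=1) weight 1/36
  … 10 more
Group by W:
  weight(W=0) = 11/30
  weight(W=1) = 13/90
Total weight = 11/30 + 13/90 = 23/45
P(W=0 | obs) = 11/30 / 23/45 = 33/46
P(W=1 | obs) = 13/90 / 23/45 = 13/46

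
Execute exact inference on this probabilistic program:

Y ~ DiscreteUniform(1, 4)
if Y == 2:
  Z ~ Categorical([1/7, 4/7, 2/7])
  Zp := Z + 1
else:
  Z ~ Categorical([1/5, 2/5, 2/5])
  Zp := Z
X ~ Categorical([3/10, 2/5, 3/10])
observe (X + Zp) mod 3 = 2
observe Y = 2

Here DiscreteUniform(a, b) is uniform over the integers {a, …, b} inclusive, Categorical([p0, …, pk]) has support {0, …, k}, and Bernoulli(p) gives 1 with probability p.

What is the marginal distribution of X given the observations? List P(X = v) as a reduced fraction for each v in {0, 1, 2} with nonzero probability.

P(X=0) = 6/11, P(X=1) = 2/11, P(X=2) = 3/11

Enumerate traces; 3 have nonzero weight after conditioning:
  (Y=2, Z=0, X=1) weight 1/70
  (Y=2, Z=1, X=0) weight 3/70
  (Y=2, Z=2, X=2) weight 3/140
Group by X:
  weight(X=0) = 3/70
  weight(X=1) = 1/70
  weight(X=2) = 3/140
Total weight = 3/70 + 1/70 + 3/140 = 11/140
P(X=0 | obs) = 3/70 / 11/140 = 6/11
P(X=1 | obs) = 1/70 / 11/140 = 2/11
P(X=2 | obs) = 3/140 / 11/140 = 3/11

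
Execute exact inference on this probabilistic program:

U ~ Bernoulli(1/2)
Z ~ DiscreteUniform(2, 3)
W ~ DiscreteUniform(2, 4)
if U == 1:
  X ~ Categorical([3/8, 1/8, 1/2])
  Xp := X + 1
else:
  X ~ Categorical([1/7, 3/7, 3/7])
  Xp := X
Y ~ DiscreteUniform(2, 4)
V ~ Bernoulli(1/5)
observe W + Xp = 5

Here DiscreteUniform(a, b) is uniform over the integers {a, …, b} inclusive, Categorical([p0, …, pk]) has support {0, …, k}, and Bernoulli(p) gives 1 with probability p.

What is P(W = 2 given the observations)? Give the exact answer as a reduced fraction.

Enumerate traces; 60 have nonzero weight after conditioning:
  (U=0, Z=2, W=3, X=2, Y=2, V=0) weight 1/105
  (U=0, Z=2, W=3, X=2, Y=2, V=1) weight 1/420
  (U=0, Z=2, W=3, X=2, Y=3, V=0) weight 1/105
  (U=0, Z=2, W=3, X=2, Y=3, V=1) weight 1/420
  (U=0, Z=2, W=3, X=2, Y=4, V=0) weight 1/105
  (U=0, Z=2, W=3, X=2, Y=4, V=1) weight 1/420
  (U=0, Z=2, W=4, X=1, Y=2, V=0) weight 1/105
  (U=0, Z=2, W=4, X=1, Y=2, V=1) weight 1/420
  (U=1, Z=2, W=2, X=2, Y=2, V=0) weight 1/90
  … 51 more
Group by W:
  weight(W=2) = 1/12
  weight(W=3) = 31/336
  weight(W=4) = 15/112
Total weight = 1/12 + 31/336 + 15/112 = 13/42
P(W=2 | obs) = 1/12 / 13/42 = 7/26
P(W=3 | obs) = 31/336 / 13/42 = 31/104
P(W=4 | obs) = 15/112 / 13/42 = 45/104

P(W = 2 | obs) = 7/26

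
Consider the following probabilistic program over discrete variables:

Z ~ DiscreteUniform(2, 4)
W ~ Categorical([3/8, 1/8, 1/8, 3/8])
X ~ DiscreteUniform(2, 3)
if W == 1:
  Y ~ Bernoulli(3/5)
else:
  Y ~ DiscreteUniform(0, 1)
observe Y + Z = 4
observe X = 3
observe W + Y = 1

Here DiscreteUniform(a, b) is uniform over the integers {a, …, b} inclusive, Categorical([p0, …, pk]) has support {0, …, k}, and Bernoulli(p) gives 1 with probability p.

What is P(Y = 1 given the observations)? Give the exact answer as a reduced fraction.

Enumerate traces; 2 have nonzero weight after conditioning:
  (Z=3, W=0, X=3, Y=1) weight 1/32
  (Z=4, W=1, X=3, Y=0) weight 1/120
Group by Y:
  weight(Y=0) = 1/120
  weight(Y=1) = 1/32
Total weight = 1/120 + 1/32 = 19/480
P(Y=0 | obs) = 1/120 / 19/480 = 4/19
P(Y=1 | obs) = 1/32 / 19/480 = 15/19

P(Y = 1 | obs) = 15/19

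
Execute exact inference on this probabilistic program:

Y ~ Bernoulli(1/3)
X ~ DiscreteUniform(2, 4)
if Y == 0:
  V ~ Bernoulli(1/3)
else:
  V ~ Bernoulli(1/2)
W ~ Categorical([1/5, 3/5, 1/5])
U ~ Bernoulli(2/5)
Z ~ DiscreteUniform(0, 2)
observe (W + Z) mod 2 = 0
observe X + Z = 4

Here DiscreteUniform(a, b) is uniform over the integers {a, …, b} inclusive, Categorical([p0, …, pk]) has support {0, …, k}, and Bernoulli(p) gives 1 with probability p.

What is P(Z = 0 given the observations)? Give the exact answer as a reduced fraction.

Enumerate traces; 40 have nonzero weight after conditioning:
  (Y=0, X=2, V=0, W=0, U=0, Z=2) weight 4/675
  (Y=0, X=2, V=0, W=0, U=1, Z=2) weight 8/2025
  (Y=0, X=2, V=0, W=2, U=0, Z=2) weight 4/675
  (Y=0, X=2, V=0, W=2, U=1, Z=2) weight 8/2025
  (Y=0, X=2, V=1, W=0, U=0, Z=2) weight 2/675
  (Y=0, X=2, V=1, W=0, U=1, Z=2) weight 4/2025
  (Y=0, X=2, V=1, W=2, U=0, Z=2) weight 2/675
  (Y=0, X=2, V=1, W=2, U=1, Z=2) weight 4/2025
  (Y=0, X=3, V=0, W=1, U=0, Z=1) weight 4/225
  (Y=0, X=4, V=0, W=0, U=0, Z=0) weight 4/675
  … 30 more
Group by Z:
  weight(Z=0) = 2/45
  weight(Z=1) = 1/15
  weight(Z=2) = 2/45
Total weight = 2/45 + 1/15 + 2/45 = 7/45
P(Z=0 | obs) = 2/45 / 7/45 = 2/7
P(Z=1 | obs) = 1/15 / 7/45 = 3/7
P(Z=2 | obs) = 2/45 / 7/45 = 2/7

P(Z = 0 | obs) = 2/7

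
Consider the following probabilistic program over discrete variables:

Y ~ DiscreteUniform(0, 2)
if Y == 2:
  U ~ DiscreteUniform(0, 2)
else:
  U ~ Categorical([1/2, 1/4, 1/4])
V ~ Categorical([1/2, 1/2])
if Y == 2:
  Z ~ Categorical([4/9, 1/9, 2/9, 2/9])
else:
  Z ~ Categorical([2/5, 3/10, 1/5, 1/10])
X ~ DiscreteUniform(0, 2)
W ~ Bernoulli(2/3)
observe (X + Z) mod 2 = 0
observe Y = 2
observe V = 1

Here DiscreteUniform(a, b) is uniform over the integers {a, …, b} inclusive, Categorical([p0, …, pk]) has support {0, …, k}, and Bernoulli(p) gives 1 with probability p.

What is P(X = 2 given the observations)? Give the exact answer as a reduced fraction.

Enumerate traces; 36 have nonzero weight after conditioning:
  (Y=2, U=0, V=1, Z=0, X=0, W=0) weight 2/729
  (Y=2, U=0, V=1, Z=0, X=0, W=1) weight 4/729
  (Y=2, U=0, V=1, Z=0, X=2, W=0) weight 2/729
  (Y=2, U=0, V=1, Z=0, X=2, W=1) weight 4/729
  (Y=2, U=0, V=1, Z=1, X=1, W=0) weight 1/1458
  (Y=2, U=0, V=1, Z=1, X=1, W=1) weight 1/729
  (Y=2, U=0, V=1, Z=2, X=0, W=0) weight 1/729
  (Y=2, U=0, V=1, Z=2, X=0, W=1) weight 2/729
  … 28 more
Group by X:
  weight(X=0) = 1/27
  weight(X=1) = 1/54
  weight(X=2) = 1/27
Total weight = 1/27 + 1/54 + 1/27 = 5/54
P(X=0 | obs) = 1/27 / 5/54 = 2/5
P(X=1 | obs) = 1/54 / 5/54 = 1/5
P(X=2 | obs) = 1/27 / 5/54 = 2/5

P(X = 2 | obs) = 2/5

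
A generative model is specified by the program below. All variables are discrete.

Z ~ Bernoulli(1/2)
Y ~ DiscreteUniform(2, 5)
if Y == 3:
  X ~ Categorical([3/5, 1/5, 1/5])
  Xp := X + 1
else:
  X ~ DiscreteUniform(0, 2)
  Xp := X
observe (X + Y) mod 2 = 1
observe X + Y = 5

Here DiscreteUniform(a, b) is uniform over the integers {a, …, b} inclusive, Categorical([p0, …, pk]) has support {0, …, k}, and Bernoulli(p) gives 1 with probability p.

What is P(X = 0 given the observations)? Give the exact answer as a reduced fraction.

Enumerate traces; 6 have nonzero weight after conditioning:
  (Z=0, Y=3, X=2) weight 1/40
  (Z=0, Y=4, X=1) weight 1/24
  (Z=0, Y=5, X=0) weight 1/24
  (Z=1, Y=3, X=2) weight 1/40
  (Z=1, Y=4, X=1) weight 1/24
  (Z=1, Y=5, X=0) weight 1/24
Group by X:
  weight(X=0) = 1/12
  weight(X=1) = 1/12
  weight(X=2) = 1/20
Total weight = 1/12 + 1/12 + 1/20 = 13/60
P(X=0 | obs) = 1/12 / 13/60 = 5/13
P(X=1 | obs) = 1/12 / 13/60 = 5/13
P(X=2 | obs) = 1/20 / 13/60 = 3/13

P(X = 0 | obs) = 5/13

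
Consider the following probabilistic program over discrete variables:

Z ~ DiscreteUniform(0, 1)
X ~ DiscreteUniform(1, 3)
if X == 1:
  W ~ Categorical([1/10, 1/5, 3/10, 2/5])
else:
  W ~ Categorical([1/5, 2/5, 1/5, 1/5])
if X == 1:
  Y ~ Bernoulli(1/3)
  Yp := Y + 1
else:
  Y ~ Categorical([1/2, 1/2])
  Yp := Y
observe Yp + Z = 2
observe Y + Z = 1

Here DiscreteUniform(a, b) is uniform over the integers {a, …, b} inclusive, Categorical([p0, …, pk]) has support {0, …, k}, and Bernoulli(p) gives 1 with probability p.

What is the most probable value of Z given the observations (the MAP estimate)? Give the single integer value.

Enumerate traces; 8 have nonzero weight after conditioning:
  (Z=0, X=1, W=0, Y=1) weight 1/180
  (Z=0, X=1, W=1, Y=1) weight 1/90
  (Z=0, X=1, W=2, Y=1) weight 1/60
  (Z=0, X=1, W=3, Y=1) weight 1/45
  (Z=1, X=1, W=0, Y=0) weight 1/90
  (Z=1, X=1, W=1, Y=0) weight 1/45
  (Z=1, X=1, W=2, Y=0) weight 1/30
  (Z=1, X=1, W=3, Y=0) weight 2/45
Group by Z:
  weight(Z=0) = 1/18
  weight(Z=1) = 1/9
Total weight = 1/18 + 1/9 = 1/6
P(Z=0 | obs) = 1/18 / 1/6 = 1/3
P(Z=1 | obs) = 1/9 / 1/6 = 2/3
argmax = 1

argmax_v P(Z = v | obs) = 1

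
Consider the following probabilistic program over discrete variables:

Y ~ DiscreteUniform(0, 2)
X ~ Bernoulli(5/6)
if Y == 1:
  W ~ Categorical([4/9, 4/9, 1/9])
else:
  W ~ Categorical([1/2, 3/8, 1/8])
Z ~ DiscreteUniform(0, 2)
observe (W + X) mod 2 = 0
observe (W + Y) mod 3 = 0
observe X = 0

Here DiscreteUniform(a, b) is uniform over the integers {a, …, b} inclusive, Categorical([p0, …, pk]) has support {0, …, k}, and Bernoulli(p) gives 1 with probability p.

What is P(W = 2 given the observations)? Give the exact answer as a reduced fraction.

P(W = 2 | obs) = 2/11

Enumerate traces; 6 have nonzero weight after conditioning:
  (Y=0, X=0, W=0, Z=0) weight 1/108
  (Y=0, X=0, W=0, Z=1) weight 1/108
  (Y=0, X=0, W=0, Z=2) weight 1/108
  (Y=1, X=0, W=2, Z=0) weight 1/486
  (Y=1, X=0, W=2, Z=1) weight 1/486
  (Y=1, X=0, W=2, Z=2) weight 1/486
Group by W:
  weight(W=0) = 1/36
  weight(W=2) = 1/162
Total weight = 1/36 + 1/162 = 11/324
P(W=0 | obs) = 1/36 / 11/324 = 9/11
P(W=2 | obs) = 1/162 / 11/324 = 2/11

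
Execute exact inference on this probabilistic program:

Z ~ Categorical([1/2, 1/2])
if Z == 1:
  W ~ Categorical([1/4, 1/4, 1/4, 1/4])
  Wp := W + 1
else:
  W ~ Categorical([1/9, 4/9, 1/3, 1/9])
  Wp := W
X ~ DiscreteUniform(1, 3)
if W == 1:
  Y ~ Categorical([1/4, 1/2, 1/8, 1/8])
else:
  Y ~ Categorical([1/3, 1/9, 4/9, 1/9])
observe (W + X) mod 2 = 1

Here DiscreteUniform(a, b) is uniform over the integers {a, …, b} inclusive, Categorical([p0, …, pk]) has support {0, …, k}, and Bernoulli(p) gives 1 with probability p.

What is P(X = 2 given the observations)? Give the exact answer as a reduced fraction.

P(X = 2 | obs) = 19/53

Enumerate traces; 48 have nonzero weight after conditioning:
  (Z=0, W=0, X=1, Y=0) weight 1/162
  (Z=0, W=0, X=1, Y=1) weight 1/486
  (Z=0, W=0, X=1, Y=2) weight 2/243
  (Z=0, W=0, X=1, Y=3) weight 1/486
  (Z=0, W=0, X=3, Y=0) weight 1/162
  (Z=0, W=0, X=3, Y=1) weight 1/486
  (Z=0, W=0, X=3, Y=2) weight 2/243
  (Z=0, W=0, X=3, Y=3) weight 1/486
  (Z=0, W=1, X=2, Y=0) weight 1/54
  … 39 more
Group by X:
  weight(X=1) = 17/108
  weight(X=2) = 19/108
  weight(X=3) = 17/108
Total weight = 17/108 + 19/108 + 17/108 = 53/108
P(X=1 | obs) = 17/108 / 53/108 = 17/53
P(X=2 | obs) = 19/108 / 53/108 = 19/53
P(X=3 | obs) = 17/108 / 53/108 = 17/53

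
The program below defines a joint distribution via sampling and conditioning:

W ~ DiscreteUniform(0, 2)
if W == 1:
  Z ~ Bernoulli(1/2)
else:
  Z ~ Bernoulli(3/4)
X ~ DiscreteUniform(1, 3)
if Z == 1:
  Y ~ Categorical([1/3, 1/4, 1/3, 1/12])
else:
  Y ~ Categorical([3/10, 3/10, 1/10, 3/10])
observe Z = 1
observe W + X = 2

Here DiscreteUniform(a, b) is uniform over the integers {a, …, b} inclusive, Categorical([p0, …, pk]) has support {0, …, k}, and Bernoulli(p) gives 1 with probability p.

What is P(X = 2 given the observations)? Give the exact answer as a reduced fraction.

P(X = 2 | obs) = 3/5

Enumerate traces; 8 have nonzero weight after conditioning:
  (W=0, Z=1, X=2, Y=0) weight 1/36
  (W=0, Z=1, X=2, Y=1) weight 1/48
  (W=0, Z=1, X=2, Y=2) weight 1/36
  (W=0, Z=1, X=2, Y=3) weight 1/144
  (W=1, Z=1, X=1, Y=0) weight 1/54
  (W=1, Z=1, X=1, Y=1) weight 1/72
  (W=1, Z=1, X=1, Y=2) weight 1/54
  (W=1, Z=1, X=1, Y=3) weight 1/216
Group by X:
  weight(X=1) = 1/18
  weight(X=2) = 1/12
Total weight = 1/18 + 1/12 = 5/36
P(X=1 | obs) = 1/18 / 5/36 = 2/5
P(X=2 | obs) = 1/12 / 5/36 = 3/5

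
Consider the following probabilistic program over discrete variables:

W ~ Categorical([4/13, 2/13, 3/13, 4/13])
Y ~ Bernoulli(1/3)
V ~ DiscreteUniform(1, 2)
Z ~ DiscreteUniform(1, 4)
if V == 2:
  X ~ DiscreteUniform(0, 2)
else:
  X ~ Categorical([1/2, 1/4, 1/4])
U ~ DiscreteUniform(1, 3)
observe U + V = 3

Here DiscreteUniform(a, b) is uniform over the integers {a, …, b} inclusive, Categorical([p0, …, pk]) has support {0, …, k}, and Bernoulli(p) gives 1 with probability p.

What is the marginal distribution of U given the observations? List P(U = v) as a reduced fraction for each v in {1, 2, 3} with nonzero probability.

Enumerate traces; 192 have nonzero weight after conditioning:
  (W=0, Y=0, V=1, Z=1, X=0, U=2) weight 1/234
  (W=0, Y=0, V=1, Z=1, X=1, U=2) weight 1/468
  (W=0, Y=0, V=1, Z=1, X=2, U=2) weight 1/468
  (W=0, Y=0, V=1, Z=2, X=0, U=2) weight 1/234
  (W=0, Y=0, V=1, Z=2, X=1, U=2) weight 1/468
  (W=0, Y=0, V=1, Z=2, X=2, U=2) weight 1/468
  (W=0, Y=0, V=1, Z=3, X=0, U=2) weight 1/234
  (W=0, Y=0, V=1, Z=3, X=1, U=2) weight 1/468
  (W=0, Y=0, V=2, Z=1, X=0, U=1) weight 1/351
  … 183 more
Group by U:
  weight(U=1) = 1/6
  weight(U=2) = 1/6
Total weight = 1/6 + 1/6 = 1/3
P(U=1 | obs) = 1/6 / 1/3 = 1/2
P(U=2 | obs) = 1/6 / 1/3 = 1/2

P(U=1) = 1/2, P(U=2) = 1/2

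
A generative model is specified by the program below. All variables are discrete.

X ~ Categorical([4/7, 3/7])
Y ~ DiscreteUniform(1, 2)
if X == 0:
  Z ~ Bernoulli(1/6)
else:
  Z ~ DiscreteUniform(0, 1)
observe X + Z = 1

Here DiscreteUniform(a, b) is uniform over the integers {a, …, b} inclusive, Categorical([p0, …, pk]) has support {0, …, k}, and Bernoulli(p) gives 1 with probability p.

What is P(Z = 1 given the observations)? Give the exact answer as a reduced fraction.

P(Z = 1 | obs) = 4/13

Enumerate traces; 4 have nonzero weight after conditioning:
  (X=0, Y=1, Z=1) weight 1/21
  (X=0, Y=2, Z=1) weight 1/21
  (X=1, Y=1, Z=0) weight 3/28
  (X=1, Y=2, Z=0) weight 3/28
Group by Z:
  weight(Z=0) = 3/14
  weight(Z=1) = 2/21
Total weight = 3/14 + 2/21 = 13/42
P(Z=0 | obs) = 3/14 / 13/42 = 9/13
P(Z=1 | obs) = 2/21 / 13/42 = 4/13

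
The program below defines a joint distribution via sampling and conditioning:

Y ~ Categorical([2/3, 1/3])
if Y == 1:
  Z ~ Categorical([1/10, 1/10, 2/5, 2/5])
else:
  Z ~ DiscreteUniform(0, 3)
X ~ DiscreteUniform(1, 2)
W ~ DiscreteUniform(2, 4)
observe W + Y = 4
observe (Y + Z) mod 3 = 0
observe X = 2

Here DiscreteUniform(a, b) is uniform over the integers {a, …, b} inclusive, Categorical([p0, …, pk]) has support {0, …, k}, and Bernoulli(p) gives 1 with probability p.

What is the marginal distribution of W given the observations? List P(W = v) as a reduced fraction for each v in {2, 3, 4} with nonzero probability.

P(W=3) = 2/7, P(W=4) = 5/7

Enumerate traces; 3 have nonzero weight after conditioning:
  (Y=0, Z=0, X=2, W=4) weight 1/36
  (Y=0, Z=3, X=2, W=4) weight 1/36
  (Y=1, Z=2, X=2, W=3) weight 1/45
Group by W:
  weight(W=3) = 1/45
  weight(W=4) = 1/18
Total weight = 1/45 + 1/18 = 7/90
P(W=3 | obs) = 1/45 / 7/90 = 2/7
P(W=4 | obs) = 1/18 / 7/90 = 5/7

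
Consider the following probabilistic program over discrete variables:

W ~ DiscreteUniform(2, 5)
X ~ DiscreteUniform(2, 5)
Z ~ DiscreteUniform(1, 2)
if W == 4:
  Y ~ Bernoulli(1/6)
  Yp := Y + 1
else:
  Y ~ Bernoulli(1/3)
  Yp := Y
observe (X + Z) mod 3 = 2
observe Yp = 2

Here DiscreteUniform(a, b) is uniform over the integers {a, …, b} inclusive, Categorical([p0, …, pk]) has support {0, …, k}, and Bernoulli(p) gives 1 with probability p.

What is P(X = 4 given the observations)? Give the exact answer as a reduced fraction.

P(X = 4 | obs) = 1/2

Enumerate traces; 2 have nonzero weight after conditioning:
  (W=4, X=3, Z=2, Y=1) weight 1/192
  (W=4, X=4, Z=1, Y=1) weight 1/192
Group by X:
  weight(X=3) = 1/192
  weight(X=4) = 1/192
Total weight = 1/192 + 1/192 = 1/96
P(X=3 | obs) = 1/192 / 1/96 = 1/2
P(X=4 | obs) = 1/192 / 1/96 = 1/2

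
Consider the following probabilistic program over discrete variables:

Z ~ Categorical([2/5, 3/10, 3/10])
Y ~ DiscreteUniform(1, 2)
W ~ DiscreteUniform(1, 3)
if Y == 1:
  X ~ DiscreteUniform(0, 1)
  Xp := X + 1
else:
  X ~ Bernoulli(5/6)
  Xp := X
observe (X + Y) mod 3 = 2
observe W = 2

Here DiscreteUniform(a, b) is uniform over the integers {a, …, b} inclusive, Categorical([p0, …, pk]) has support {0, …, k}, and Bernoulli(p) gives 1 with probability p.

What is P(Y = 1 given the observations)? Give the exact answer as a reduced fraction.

Enumerate traces; 6 have nonzero weight after conditioning:
  (Z=0, Y=1, W=2, X=1) weight 1/30
  (Z=0, Y=2, W=2, X=0) weight 1/90
  (Z=1, Y=1, W=2, X=1) weight 1/40
  (Z=1, Y=2, W=2, X=0) weight 1/120
  (Z=2, Y=1, W=2, X=1) weight 1/40
  (Z=2, Y=2, W=2, X=0) weight 1/120
Group by Y:
  weight(Y=1) = 1/12
  weight(Y=2) = 1/36
Total weight = 1/12 + 1/36 = 1/9
P(Y=1 | obs) = 1/12 / 1/9 = 3/4
P(Y=2 | obs) = 1/36 / 1/9 = 1/4

P(Y = 1 | obs) = 3/4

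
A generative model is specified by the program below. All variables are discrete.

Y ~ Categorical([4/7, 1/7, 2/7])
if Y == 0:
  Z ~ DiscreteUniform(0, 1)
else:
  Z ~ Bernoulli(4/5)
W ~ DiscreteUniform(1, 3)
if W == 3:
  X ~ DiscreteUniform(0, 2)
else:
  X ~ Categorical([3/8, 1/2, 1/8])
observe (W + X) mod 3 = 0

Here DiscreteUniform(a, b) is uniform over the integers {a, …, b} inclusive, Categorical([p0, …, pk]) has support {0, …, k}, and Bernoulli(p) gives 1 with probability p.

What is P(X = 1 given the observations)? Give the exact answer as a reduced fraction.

Enumerate traces; 18 have nonzero weight after conditioning:
  (Y=0, Z=0, W=1, X=2) weight 1/84
  (Y=0, Z=0, W=2, X=1) weight 1/21
  (Y=0, Z=0, W=3, X=0) weight 2/63
  (Y=0, Z=1, W=1, X=2) weight 1/84
  (Y=0, Z=1, W=2, X=1) weight 1/21
  (Y=0, Z=1, W=3, X=0) weight 2/63
  (Y=1, Z=0, W=1, X=2) weight 1/840
  (Y=1, Z=0, W=2, X=1) weight 1/210
  … 10 more
Group by X:
  weight(X=0) = 1/9
  weight(X=1) = 1/6
  weight(X=2) = 1/24
Total weight = 1/9 + 1/6 + 1/24 = 23/72
P(X=0 | obs) = 1/9 / 23/72 = 8/23
P(X=1 | obs) = 1/6 / 23/72 = 12/23
P(X=2 | obs) = 1/24 / 23/72 = 3/23

P(X = 1 | obs) = 12/23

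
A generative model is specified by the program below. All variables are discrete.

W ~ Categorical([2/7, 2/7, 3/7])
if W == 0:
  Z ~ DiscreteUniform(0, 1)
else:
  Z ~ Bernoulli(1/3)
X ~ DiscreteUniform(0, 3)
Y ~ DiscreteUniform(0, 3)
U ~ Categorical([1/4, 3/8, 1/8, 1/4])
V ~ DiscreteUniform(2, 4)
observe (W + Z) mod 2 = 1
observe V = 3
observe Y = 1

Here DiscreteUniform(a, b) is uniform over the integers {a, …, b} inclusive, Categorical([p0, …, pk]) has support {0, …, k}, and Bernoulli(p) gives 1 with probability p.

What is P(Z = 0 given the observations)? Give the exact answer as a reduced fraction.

P(Z = 0 | obs) = 2/5

Enumerate traces; 48 have nonzero weight after conditioning:
  (W=0, Z=1, X=0, Y=1, U=0, V=3) weight 1/1344
  (W=0, Z=1, X=0, Y=1, U=1, V=3) weight 1/896
  (W=0, Z=1, X=0, Y=1, U=2, V=3) weight 1/2688
  (W=0, Z=1, X=0, Y=1, U=3, V=3) weight 1/1344
  (W=0, Z=1, X=1, Y=1, U=0, V=3) weight 1/1344
  (W=0, Z=1, X=1, Y=1, U=1, V=3) weight 1/896
  (W=0, Z=1, X=1, Y=1, U=2, V=3) weight 1/2688
  (W=0, Z=1, X=1, Y=1, U=3, V=3) weight 1/1344
  (W=1, Z=0, X=0, Y=1, U=0, V=3) weight 1/1008
  … 39 more
Group by Z:
  weight(Z=0) = 1/63
  weight(Z=1) = 1/42
Total weight = 1/63 + 1/42 = 5/126
P(Z=0 | obs) = 1/63 / 5/126 = 2/5
P(Z=1 | obs) = 1/42 / 5/126 = 3/5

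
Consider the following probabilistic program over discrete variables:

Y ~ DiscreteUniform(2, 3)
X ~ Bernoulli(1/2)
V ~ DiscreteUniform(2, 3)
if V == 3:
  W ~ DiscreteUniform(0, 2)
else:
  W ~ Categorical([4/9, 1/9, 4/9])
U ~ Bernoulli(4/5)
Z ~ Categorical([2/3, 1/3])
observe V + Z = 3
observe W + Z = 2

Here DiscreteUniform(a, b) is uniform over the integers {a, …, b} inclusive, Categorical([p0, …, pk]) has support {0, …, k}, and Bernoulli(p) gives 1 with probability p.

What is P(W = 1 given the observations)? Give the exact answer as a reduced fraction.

P(W = 1 | obs) = 1/7

Enumerate traces; 16 have nonzero weight after conditioning:
  (Y=2, X=0, V=2, W=1, U=0, Z=1) weight 1/1080
  (Y=2, X=0, V=2, W=1, U=1, Z=1) weight 1/270
  (Y=2, X=0, V=3, W=2, U=0, Z=0) weight 1/180
  (Y=2, X=0, V=3, W=2, U=1, Z=0) weight 1/45
  (Y=2, X=1, V=2, W=1, U=0, Z=1) weight 1/1080
  (Y=2, X=1, V=2, W=1, U=1, Z=1) weight 1/270
  (Y=2, X=1, V=3, W=2, U=0, Z=0) weight 1/180
  (Y=2, X=1, V=3, W=2, U=1, Z=0) weight 1/45
  … 8 more
Group by W:
  weight(W=1) = 1/54
  weight(W=2) = 1/9
Total weight = 1/54 + 1/9 = 7/54
P(W=1 | obs) = 1/54 / 7/54 = 1/7
P(W=2 | obs) = 1/9 / 7/54 = 6/7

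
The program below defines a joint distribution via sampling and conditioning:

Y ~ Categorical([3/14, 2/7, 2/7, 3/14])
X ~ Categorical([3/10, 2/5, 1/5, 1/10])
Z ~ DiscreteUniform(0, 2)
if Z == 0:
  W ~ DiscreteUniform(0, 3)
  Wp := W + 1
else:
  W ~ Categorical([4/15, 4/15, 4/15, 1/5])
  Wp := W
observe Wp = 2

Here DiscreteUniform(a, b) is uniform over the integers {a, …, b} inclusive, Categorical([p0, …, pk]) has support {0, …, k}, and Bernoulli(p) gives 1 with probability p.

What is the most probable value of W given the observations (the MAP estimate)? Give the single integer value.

Enumerate traces; 48 have nonzero weight after conditioning:
  (Y=0, X=0, Z=0, W=1) weight 3/560
  (Y=0, X=0, Z=1, W=2) weight 1/175
  (Y=0, X=0, Z=2, W=2) weight 1/175
  (Y=0, X=1, Z=0, W=1) weight 1/140
  (Y=0, X=1, Z=1, W=2) weight 4/525
  (Y=0, X=1, Z=2, W=2) weight 4/525
  (Y=0, X=2, Z=0, W=1) weight 1/280
  (Y=0, X=2, Z=1, W=2) weight 2/525
  … 40 more
Group by W:
  weight(W=1) = 1/12
  weight(W=2) = 8/45
Total weight = 1/12 + 8/45 = 47/180
P(W=1 | obs) = 1/12 / 47/180 = 15/47
P(W=2 | obs) = 8/45 / 47/180 = 32/47
argmax = 2

argmax_v P(W = v | obs) = 2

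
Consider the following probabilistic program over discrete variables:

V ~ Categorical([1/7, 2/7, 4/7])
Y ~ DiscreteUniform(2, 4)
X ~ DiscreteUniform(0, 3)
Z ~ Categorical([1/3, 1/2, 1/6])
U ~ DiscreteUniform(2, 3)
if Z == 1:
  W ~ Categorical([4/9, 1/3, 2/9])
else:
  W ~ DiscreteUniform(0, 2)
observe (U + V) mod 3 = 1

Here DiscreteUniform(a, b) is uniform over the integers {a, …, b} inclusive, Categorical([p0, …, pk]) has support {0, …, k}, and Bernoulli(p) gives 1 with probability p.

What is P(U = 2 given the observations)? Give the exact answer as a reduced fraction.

P(U = 2 | obs) = 2/3

Enumerate traces; 216 have nonzero weight after conditioning:
  (V=1, Y=2, X=0, Z=0, U=3, W=0) weight 1/756
  (V=1, Y=2, X=0, Z=0, U=3, W=1) weight 1/756
  (V=1, Y=2, X=0, Z=0, U=3, W=2) weight 1/756
  (V=1, Y=2, X=0, Z=1, U=3, W=0) weight 1/378
  (V=1, Y=2, X=0, Z=1, U=3, W=1) weight 1/504
  (V=1, Y=2, X=0, Z=1, U=3, W=2) weight 1/756
  (V=1, Y=2, X=0, Z=2, U=3, W=0) weight 1/1512
  (V=1, Y=2, X=0, Z=2, U=3, W=1) weight 1/1512
  (V=2, Y=2, X=0, Z=0, U=2, W=0) weight 1/378
  … 207 more
Group by U:
  weight(U=2) = 2/7
  weight(U=3) = 1/7
Total weight = 2/7 + 1/7 = 3/7
P(U=2 | obs) = 2/7 / 3/7 = 2/3
P(U=3 | obs) = 1/7 / 3/7 = 1/3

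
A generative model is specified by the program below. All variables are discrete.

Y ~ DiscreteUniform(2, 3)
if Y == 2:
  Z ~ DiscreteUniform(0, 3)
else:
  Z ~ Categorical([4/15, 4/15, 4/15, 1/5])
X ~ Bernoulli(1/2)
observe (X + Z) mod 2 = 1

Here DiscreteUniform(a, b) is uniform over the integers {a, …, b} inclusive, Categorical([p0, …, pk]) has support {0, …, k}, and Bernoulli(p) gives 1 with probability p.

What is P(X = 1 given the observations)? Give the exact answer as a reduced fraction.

P(X = 1 | obs) = 31/60

Enumerate traces; 8 have nonzero weight after conditioning:
  (Y=2, Z=0, X=1) weight 1/16
  (Y=2, Z=1, X=0) weight 1/16
  (Y=2, Z=2, X=1) weight 1/16
  (Y=2, Z=3, X=0) weight 1/16
  (Y=3, Z=0, X=1) weight 1/15
  (Y=3, Z=1, X=0) weight 1/15
  (Y=3, Z=2, X=1) weight 1/15
  (Y=3, Z=3, X=0) weight 1/20
Group by X:
  weight(X=0) = 29/120
  weight(X=1) = 31/120
Total weight = 29/120 + 31/120 = 1/2
P(X=0 | obs) = 29/120 / 1/2 = 29/60
P(X=1 | obs) = 31/120 / 1/2 = 31/60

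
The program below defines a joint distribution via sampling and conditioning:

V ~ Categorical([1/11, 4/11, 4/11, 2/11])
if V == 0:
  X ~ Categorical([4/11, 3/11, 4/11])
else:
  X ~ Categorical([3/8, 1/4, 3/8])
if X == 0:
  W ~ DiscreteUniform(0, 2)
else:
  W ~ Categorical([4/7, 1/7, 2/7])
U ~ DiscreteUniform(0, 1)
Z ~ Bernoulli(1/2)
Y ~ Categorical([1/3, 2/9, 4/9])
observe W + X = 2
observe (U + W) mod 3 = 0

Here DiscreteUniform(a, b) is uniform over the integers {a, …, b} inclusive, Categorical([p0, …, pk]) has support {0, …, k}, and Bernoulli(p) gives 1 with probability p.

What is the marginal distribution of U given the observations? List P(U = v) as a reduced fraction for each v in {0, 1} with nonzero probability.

P(U=0) = 12/19, P(U=1) = 7/19

Enumerate traces; 48 have nonzero weight after conditioning:
  (V=0, X=0, W=2, U=1, Z=0, Y=0) weight 1/1089
  (V=0, X=0, W=2, U=1, Z=0, Y=1) weight 2/3267
  (V=0, X=0, W=2, U=1, Z=0, Y=2) weight 4/3267
  (V=0, X=0, W=2, U=1, Z=1, Y=0) weight 1/1089
  (V=0, X=0, W=2, U=1, Z=1, Y=1) weight 2/3267
  (V=0, X=0, W=2, U=1, Z=1, Y=2) weight 4/3267
  (V=0, X=2, W=0, U=0, Z=0, Y=0) weight 4/2541
  (V=0, X=2, W=0, U=0, Z=0, Y=1) weight 8/7623
  … 40 more
Group by U:
  weight(U=0) = 181/1694
  weight(U=1) = 181/2904
Total weight = 181/1694 + 181/2904 = 3439/20328
P(U=0 | obs) = 181/1694 / 3439/20328 = 12/19
P(U=1 | obs) = 181/2904 / 3439/20328 = 7/19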